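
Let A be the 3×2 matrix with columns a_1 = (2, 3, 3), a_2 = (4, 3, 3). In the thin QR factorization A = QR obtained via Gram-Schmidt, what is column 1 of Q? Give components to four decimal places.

e_1 = a_1/‖a_1‖ = (2, 3, 3)/4.6904 = (0.4264, 0.6396, 0.6396).

e_1 = (0.4264, 0.6396, 0.6396)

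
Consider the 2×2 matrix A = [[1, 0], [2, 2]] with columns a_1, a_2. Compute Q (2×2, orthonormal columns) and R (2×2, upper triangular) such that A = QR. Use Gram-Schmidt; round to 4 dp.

Q = [[0.4472, -0.8944], [0.8944, 0.4472]], R = [[2.2361, 1.7889], [0.0000, 0.8944]]

e_1 = a_1/‖a_1‖ = (1, 2)/2.2361 = (0.4472, 0.8944).
r_{12} = e_1·a_2 = 1.7889.
u_2 = a_2 − 1.7889·e_1 = (-0.8000, 0.4000).
‖u_2‖ = 0.8944, so e_2 = (-0.8944, 0.4472).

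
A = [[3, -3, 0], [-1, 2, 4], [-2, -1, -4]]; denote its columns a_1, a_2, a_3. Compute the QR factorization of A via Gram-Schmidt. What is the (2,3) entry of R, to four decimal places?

r_{23} = 5.0841

a_1 = (3, -1, -2); ‖a_1‖ = 3.7417, so q_1 = (0.8018, -0.2673, -0.5345).
q_1·a_2 = 0.8018·(-3) + (-0.2673)·2 + (-0.5345)·(-1) = -2.4054.
u_2 = a_2 + 2.4054·q_1 = (-1.0714, 1.3571, -2.2857).
‖u_2‖ = 2.8661, so q_2 = (-0.3738, 0.4735, -0.7975).
r_{23} = q_2·a_3 = 5.0841.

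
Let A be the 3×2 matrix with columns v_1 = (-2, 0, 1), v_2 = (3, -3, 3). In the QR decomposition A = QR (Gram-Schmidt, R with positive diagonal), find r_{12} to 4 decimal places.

r_{12} = -1.3416

v_1 = (-2, 0, 1); ‖v_1‖ = 2.2361, so q_1 = (-0.8944, 0.0000, 0.4472).
r_{12} = q_1·v_2 = -1.3416.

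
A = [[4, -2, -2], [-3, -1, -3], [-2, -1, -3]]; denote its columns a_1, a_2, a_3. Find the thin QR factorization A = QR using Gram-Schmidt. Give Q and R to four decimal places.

a_1 = (4, -3, -2); ‖a_1‖ = 5.3852, so q_1 = (0.7428, -0.5571, -0.3714).
q_1·a_2 = 0.7428·(-2) + (-0.5571)·(-1) + (-0.3714)·(-1) = -0.5571.
u_2 = a_2 + 0.5571·q_1 = (-1.5862, -1.3103, -1.2069).
‖u_2‖ = 2.3853, so q_2 = (-0.6650, -0.5493, -0.5060).
q_1·a_3 = 0.7428·(-2) + (-0.5571)·(-3) + (-0.3714)·(-3) = 1.2999; q_2·a_3 = (-0.6650)·(-2) + (-0.5493)·(-3) + (-0.5060)·(-3) = 4.4959.
u_3 = a_3 − 1.2999·q_1 − 4.4959·q_2 = (0.0242, 0.1939, -0.2424).
‖u_3‖ = 0.3114, so q_3 = (0.0778, 0.6228, -0.7785).

Q = [[0.7428, -0.6650, 0.0778], [-0.5571, -0.5493, 0.6228], [-0.3714, -0.5060, -0.7785]], R = [[5.3852, -0.5571, 1.2999], [0.0000, 2.3853, 4.4959], [0.0000, 0.0000, 0.3114]]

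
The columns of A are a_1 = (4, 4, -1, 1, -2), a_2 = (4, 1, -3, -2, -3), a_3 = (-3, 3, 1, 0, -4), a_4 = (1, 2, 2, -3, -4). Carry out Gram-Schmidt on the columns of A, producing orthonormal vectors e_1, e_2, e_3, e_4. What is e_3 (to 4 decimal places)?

e_3 = (-0.6049, 0.3161, 0.1070, -0.1517, -0.7070)

a_1 = (4, 4, -1, 1, -2); ‖a_1‖ = 6.1644, so e_1 = (0.6489, 0.6489, -0.1622, 0.1622, -0.3244).
e_1·a_2 = 0.6489·4 + 0.6489·1 + (-0.1622)·(-3) + 0.1622·(-2) + (-0.3244)·(-3) = 4.3800.
u_2 = a_2 − 4.3800·e_1 = (1.1579, -1.8421, -2.2895, -2.7105, -1.5789).
‖u_2‖ = 4.4515, so e_2 = (0.2601, -0.4138, -0.5143, -0.6089, -0.3547).
e_1·a_3 = 0.6489·(-3) + 0.6489·3 + (-0.1622)·1 + 0.1622·0 + (-0.3244)·(-4) = 1.1355; e_2·a_3 = 0.2601·(-3) + (-0.4138)·3 + (-0.5143)·1 + (-0.6089)·0 + (-0.3547)·(-4) = -1.1173.
u_3 = a_3 − 1.1355·e_1 + 1.1173·e_2 = (-3.4462, 1.8008, 0.6096, -0.8645, -4.0279).
‖u_3‖ = 5.6976, so e_3 = (-0.6049, 0.3161, 0.1070, -0.1517, -0.7070).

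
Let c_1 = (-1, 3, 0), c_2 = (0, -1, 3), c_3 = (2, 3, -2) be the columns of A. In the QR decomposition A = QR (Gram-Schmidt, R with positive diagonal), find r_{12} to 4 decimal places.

q_1 = c_1/‖c_1‖ = (-1, 3, 0)/3.1623 = (-0.3162, 0.9487, 0.0000).
r_{12} = q_1·c_2 = -0.9487.

r_{12} = -0.9487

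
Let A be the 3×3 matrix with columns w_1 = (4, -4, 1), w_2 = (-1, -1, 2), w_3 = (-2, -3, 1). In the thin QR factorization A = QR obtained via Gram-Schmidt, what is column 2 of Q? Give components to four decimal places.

e_2 = (-0.5124, -0.3125, 0.7999)

e_1 = w_1/‖w_1‖ = (4, -4, 1)/5.7446 = (0.6963, -0.6963, 0.1741).
r_{12} = e_1·w_2 = 0.3482.
u_2 = w_2 − 0.3482·e_1 = (-1.2424, -0.7576, 1.9394).
‖u_2‖ = 2.4246, so e_2 = (-0.5124, -0.3125, 0.7999).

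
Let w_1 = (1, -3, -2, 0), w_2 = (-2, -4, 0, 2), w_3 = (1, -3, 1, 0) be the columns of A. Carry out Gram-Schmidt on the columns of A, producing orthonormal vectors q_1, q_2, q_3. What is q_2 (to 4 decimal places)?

q_2 = (-0.6611, -0.4523, 0.3479, 0.4871)

w_1 = (1, -3, -2, 0); ‖w_1‖ = 3.7417, so q_1 = (0.2673, -0.8018, -0.5345, 0.0000).
q_1·w_2 = 0.2673·(-2) + (-0.8018)·(-4) + (-0.5345)·0 + 0.0000·2 = 2.6726.
u_2 = w_2 − 2.6726·q_1 = (-2.7143, -1.8571, 1.4286, 2.0000).
‖u_2‖ = 4.1057, so q_2 = (-0.6611, -0.4523, 0.3479, 0.4871).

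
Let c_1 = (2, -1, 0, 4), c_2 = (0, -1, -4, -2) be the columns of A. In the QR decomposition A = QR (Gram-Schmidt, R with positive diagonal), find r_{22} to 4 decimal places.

c_1 = (2, -1, 0, 4); ‖c_1‖ = 4.5826, so e_1 = (0.4364, -0.2182, 0.0000, 0.8729).
e_1·c_2 = 0.4364·0 + (-0.2182)·(-1) + 0.0000·(-4) + 0.8729·(-2) = -1.5275.
u_2 = c_2 + 1.5275·e_1 = (0.6667, -1.3333, -4.0000, -0.6667).
r_{22} = ‖u_2‖ = 4.3205.

r_{22} = 4.3205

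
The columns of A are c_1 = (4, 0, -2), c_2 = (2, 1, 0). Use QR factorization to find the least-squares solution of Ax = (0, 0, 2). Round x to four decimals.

x = (-0.5556, 0.8889)

c_1 = (4, 0, -2); ‖c_1‖ = 4.4721, so e_1 = (0.8944, 0.0000, -0.4472).
e_1·c_2 = 0.8944·2 + 0.0000·1 + (-0.4472)·0 = 1.7889.
u_2 = c_2 − 1.7889·e_1 = (0.4000, 1.0000, 0.8000).
‖u_2‖ = 1.3416, so e_2 = (0.2981, 0.7454, 0.5963).
Qᵀb = (-0.8944, 1.1926).
Back-substitute: x_2 = 1.1926/1.3416 = 0.8889.
x_1 = (-0.8944 − 1.7889·0.8889)/4.4721 = -0.5556.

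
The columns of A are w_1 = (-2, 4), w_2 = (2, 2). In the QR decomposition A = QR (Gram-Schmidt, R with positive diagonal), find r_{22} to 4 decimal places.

r_{22} = 2.6833

w_1 = (-2, 4); ‖w_1‖ = 4.4721, so e_1 = (-0.4472, 0.8944).
e_1·w_2 = (-0.4472)·2 + 0.8944·2 = 0.8944.
u_2 = w_2 − 0.8944·e_1 = (2.4000, 1.2000).
r_{22} = ‖u_2‖ = 2.6833.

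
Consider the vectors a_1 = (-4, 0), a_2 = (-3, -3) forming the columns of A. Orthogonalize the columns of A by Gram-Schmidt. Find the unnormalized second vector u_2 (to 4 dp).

u_2 = (0.0000, -3.0000)

a_1 = (-4, 0); ‖a_1‖ = 4.0000, so q_1 = (-1.0000, 0.0000).
q_1·a_2 = (-1.0000)·(-3) + 0.0000·(-3) = 3.0000.
u_2 = a_2 − 3.0000·q_1 = (0.0000, -3.0000).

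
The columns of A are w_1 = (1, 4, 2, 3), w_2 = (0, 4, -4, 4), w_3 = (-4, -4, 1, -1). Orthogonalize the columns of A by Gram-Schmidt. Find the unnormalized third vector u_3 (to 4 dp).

u_3 = (-3.4923, -0.8154, 0.8615, 1.6769)

e_1 = w_1/‖w_1‖ = (1, 4, 2, 3)/5.4772 = (0.1826, 0.7303, 0.3651, 0.5477).
r_{12} = e_1·w_2 = 3.6515.
u_2 = w_2 − 3.6515·e_1 = (-0.6667, 1.3333, -5.3333, 2.0000).
‖u_2‖ = 5.8878, so e_2 = (-0.1132, 0.2265, -0.9058, 0.3397).
r_{13} = e_1·w_3 = -3.8341; r_{23} = e_2·w_3 = -1.6984.
u_3 = w_3 + 3.8341·e_1 + 1.6984·e_2 = (-3.4923, -0.8154, 0.8615, 1.6769).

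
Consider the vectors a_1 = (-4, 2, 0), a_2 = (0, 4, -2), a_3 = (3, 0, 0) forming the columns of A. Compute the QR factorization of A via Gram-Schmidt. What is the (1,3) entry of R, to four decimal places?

q_1 = a_1/‖a_1‖ = (-4, 2, 0)/4.4721 = (-0.8944, 0.4472, 0.0000).
r_{13} = q_1·a_3 = -2.6833.

r_{13} = -2.6833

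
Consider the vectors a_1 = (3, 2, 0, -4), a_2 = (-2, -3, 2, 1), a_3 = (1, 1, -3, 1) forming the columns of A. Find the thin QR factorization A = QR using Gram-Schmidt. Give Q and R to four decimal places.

a_1 = (3, 2, 0, -4); ‖a_1‖ = 5.3852, so e_1 = (0.5571, 0.3714, 0.0000, -0.7428).
e_1·a_2 = 0.5571·(-2) + 0.3714·(-3) + 0.0000·2 + (-0.7428)·1 = -2.9711.
u_2 = a_2 + 2.9711·e_1 = (-0.3448, -1.8966, 2.0000, -1.2069).
‖u_2‖ = 3.0286, so e_2 = (-0.1139, -0.6262, 0.6604, -0.3985).
e_1·a_3 = 0.5571·1 + 0.3714·1 + 0.0000·(-3) + (-0.7428)·1 = 0.1857; e_2·a_3 = (-0.1139)·1 + (-0.6262)·1 + 0.6604·(-3) + (-0.3985)·1 = -3.1197.
u_3 = a_3 − 0.1857·e_1 + 3.1197·e_2 = (0.5414, -1.0226, -0.9398, -0.1053).
‖u_3‖ = 1.4944, so e_3 = (0.3623, -0.6843, -0.6289, -0.0704).

Q = [[0.5571, -0.1139, 0.3623], [0.3714, -0.6262, -0.6843], [0.0000, 0.6604, -0.6289], [-0.7428, -0.3985, -0.0704]], R = [[5.3852, -2.9711, 0.1857], [0.0000, 3.0286, -3.1197], [0.0000, 0.0000, 1.4944]]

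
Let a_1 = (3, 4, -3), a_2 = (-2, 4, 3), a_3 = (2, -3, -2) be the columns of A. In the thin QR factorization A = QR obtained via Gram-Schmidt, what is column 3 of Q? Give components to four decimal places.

a_1 = (3, 4, -3); ‖a_1‖ = 5.8310, so q_1 = (0.5145, 0.6860, -0.5145).
q_1·a_2 = 0.5145·(-2) + 0.6860·4 + (-0.5145)·3 = 0.1715.
u_2 = a_2 − 0.1715·q_1 = (-2.0882, 3.8824, 3.0882).
‖u_2‖ = 5.3824, so q_2 = (-0.3880, 0.7213, 0.5738).
q_1·a_3 = 0.5145·2 + 0.6860·(-3) + (-0.5145)·(-2) = 0.0000; q_2·a_3 = (-0.3880)·2 + 0.7213·(-3) + 0.5738·(-2) = -4.0874.
u_3 = a_3 + 0.0000·q_1 + 4.0874·q_2 = (0.4142, -0.0518, 0.3452).
‖u_3‖ = 0.5417, so q_3 = (0.7647, -0.0956, 0.6373).

q_3 = (0.7647, -0.0956, 0.6373)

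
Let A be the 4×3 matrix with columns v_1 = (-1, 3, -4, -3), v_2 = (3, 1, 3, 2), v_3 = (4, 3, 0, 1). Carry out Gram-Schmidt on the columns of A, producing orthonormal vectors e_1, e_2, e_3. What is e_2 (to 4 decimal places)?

e_2 = (0.6705, 0.6859, 0.2543, 0.1233)

v_1 = (-1, 3, -4, -3); ‖v_1‖ = 5.9161, so e_1 = (-0.1690, 0.5071, -0.6761, -0.5071).
e_1·v_2 = (-0.1690)·3 + 0.5071·1 + (-0.6761)·3 + (-0.5071)·2 = -3.0426.
u_2 = v_2 + 3.0426·e_1 = (2.4857, 2.5429, 0.9429, 0.4571).
‖u_2‖ = 3.7071, so e_2 = (0.6705, 0.6859, 0.2543, 0.1233).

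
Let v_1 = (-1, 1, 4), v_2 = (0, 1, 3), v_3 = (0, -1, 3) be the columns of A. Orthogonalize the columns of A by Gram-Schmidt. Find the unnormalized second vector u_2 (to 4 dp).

v_1 = (-1, 1, 4); ‖v_1‖ = 4.2426, so q_1 = (-0.2357, 0.2357, 0.9428).
q_1·v_2 = (-0.2357)·0 + 0.2357·1 + 0.9428·3 = 3.0641.
u_2 = v_2 − 3.0641·q_1 = (0.7222, 0.2778, 0.1111).

u_2 = (0.7222, 0.2778, 0.1111)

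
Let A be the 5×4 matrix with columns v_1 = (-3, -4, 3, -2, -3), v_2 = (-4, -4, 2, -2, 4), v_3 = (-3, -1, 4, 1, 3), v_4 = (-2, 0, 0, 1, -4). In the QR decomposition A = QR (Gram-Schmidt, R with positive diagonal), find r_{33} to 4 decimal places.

r_{33} = 3.9072

e_1 = v_1/‖v_1‖ = (-3, -4, 3, -2, -3)/6.8557 = (-0.4376, -0.5835, 0.4376, -0.2917, -0.4376).
r_{12} = e_1·v_2 = 3.7925.
u_2 = v_2 − 3.7925·e_1 = (-2.3404, -1.7872, 0.3404, -0.8936, 5.6596).
‖u_2‖ = 6.4511, so e_2 = (-0.3628, -0.2770, 0.0528, -0.1385, 0.8773).
r_{13} = e_1·v_3 = 2.0421; r_{23} = e_2·v_3 = 4.0699.
u_3 = v_3 − 2.0421·e_1 − 4.0699·e_2 = (-0.6299, 1.3190, 2.8916, 2.1595, 0.3231).
r_{33} = ‖u_3‖ = 3.9072.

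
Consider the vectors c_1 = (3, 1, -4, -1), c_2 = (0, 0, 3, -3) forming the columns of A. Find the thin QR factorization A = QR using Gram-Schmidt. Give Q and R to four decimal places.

Q = [[0.5774, 0.2582], [0.1925, 0.0861], [-0.7698, 0.4303], [-0.1925, -0.8607]], R = [[5.1962, -1.7321], [0.0000, 3.8730]]

c_1 = (3, 1, -4, -1); ‖c_1‖ = 5.1962, so q_1 = (0.5774, 0.1925, -0.7698, -0.1925).
q_1·c_2 = 0.5774·0 + 0.1925·0 + (-0.7698)·3 + (-0.1925)·(-3) = -1.7321.
u_2 = c_2 + 1.7321·q_1 = (1.0000, 0.3333, 1.6667, -3.3333).
‖u_2‖ = 3.8730, so q_2 = (0.2582, 0.0861, 0.4303, -0.8607).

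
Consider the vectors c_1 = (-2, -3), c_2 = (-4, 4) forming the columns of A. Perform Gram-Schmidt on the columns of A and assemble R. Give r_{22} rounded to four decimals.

r_{22} = 5.5470

e_1 = c_1/‖c_1‖ = (-2, -3)/3.6056 = (-0.5547, -0.8321).
r_{12} = e_1·c_2 = -1.1094.
u_2 = c_2 + 1.1094·e_1 = (-4.6154, 3.0769).
r_{22} = ‖u_2‖ = 5.5470.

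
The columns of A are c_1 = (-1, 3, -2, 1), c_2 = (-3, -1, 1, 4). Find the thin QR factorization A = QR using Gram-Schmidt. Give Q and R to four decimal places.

Q = [[-0.2582, -0.5544], [0.7746, -0.2708], [-0.5164, 0.2450], [0.2582, 0.7478]], R = [[3.8730, 0.5164], [0.0000, 5.1704]]

c_1 = (-1, 3, -2, 1); ‖c_1‖ = 3.8730, so e_1 = (-0.2582, 0.7746, -0.5164, 0.2582).
e_1·c_2 = (-0.2582)·(-3) + 0.7746·(-1) + (-0.5164)·1 + 0.2582·4 = 0.5164.
u_2 = c_2 − 0.5164·e_1 = (-2.8667, -1.4000, 1.2667, 3.8667).
‖u_2‖ = 5.1704, so e_2 = (-0.5544, -0.2708, 0.2450, 0.7478).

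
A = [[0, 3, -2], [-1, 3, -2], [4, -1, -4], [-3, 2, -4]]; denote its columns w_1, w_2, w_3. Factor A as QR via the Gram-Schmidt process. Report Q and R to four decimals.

Q = [[0.0000, 0.7385, 0.2309], [-0.1961, 0.6155, 0.1056], [0.7845, 0.2462, -0.5633], [-0.5883, 0.1231, -0.7863]], R = [[5.0990, -2.5495, -0.3922], [0.0000, 4.0620, -4.1851], [0.0000, 0.0000, 4.7256]]

q_1 = w_1/‖w_1‖ = (0, -1, 4, -3)/5.0990 = (0.0000, -0.1961, 0.7845, -0.5883).
r_{12} = q_1·w_2 = -2.5495.
u_2 = w_2 + 2.5495·q_1 = (3.0000, 2.5000, 1.0000, 0.5000).
‖u_2‖ = 4.0620, so q_2 = (0.7385, 0.6155, 0.2462, 0.1231).
r_{13} = q_1·w_3 = -0.3922; r_{23} = q_2·w_3 = -4.1851.
u_3 = w_3 + 0.3922·q_1 + 4.1851·q_2 = (1.0909, 0.4988, -2.6620, -3.7156).
‖u_3‖ = 4.7256, so q_3 = (0.2309, 0.1056, -0.5633, -0.7863).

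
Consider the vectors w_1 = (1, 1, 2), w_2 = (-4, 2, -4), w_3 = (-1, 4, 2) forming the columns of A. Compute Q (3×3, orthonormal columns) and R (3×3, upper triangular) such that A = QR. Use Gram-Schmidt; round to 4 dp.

Q = [[0.4082, -0.5307, -0.7428], [0.4082, 0.8339, -0.3714], [0.8165, -0.1516, 0.5571]], R = [[2.4495, -4.0825, 2.8577], [0.0000, 4.3970, 3.5631], [0.0000, 0.0000, 0.3714]]

w_1 = (1, 1, 2); ‖w_1‖ = 2.4495, so e_1 = (0.4082, 0.4082, 0.8165).
e_1·w_2 = 0.4082·(-4) + 0.4082·2 + 0.8165·(-4) = -4.0825.
u_2 = w_2 + 4.0825·e_1 = (-2.3333, 3.6667, -0.6667).
‖u_2‖ = 4.3970, so e_2 = (-0.5307, 0.8339, -0.1516).
e_1·w_3 = 0.4082·(-1) + 0.4082·4 + 0.8165·2 = 2.8577; e_2·w_3 = (-0.5307)·(-1) + 0.8339·4 + (-0.1516)·2 = 3.5631.
u_3 = w_3 − 2.8577·e_1 − 3.5631·e_2 = (-0.2759, -0.1379, 0.2069).
‖u_3‖ = 0.3714, so e_3 = (-0.7428, -0.3714, 0.5571).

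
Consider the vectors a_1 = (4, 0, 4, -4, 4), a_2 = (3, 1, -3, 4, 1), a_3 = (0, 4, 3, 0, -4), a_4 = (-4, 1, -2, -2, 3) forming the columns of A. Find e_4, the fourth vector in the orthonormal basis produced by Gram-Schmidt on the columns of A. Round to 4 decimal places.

e_4 = (-0.4112, 0.6934, -0.2699, -0.1901, 0.4910)

e_1 = a_1/‖a_1‖ = (4, 0, 4, -4, 4)/8.0000 = (0.5000, 0.0000, 0.5000, -0.5000, 0.5000).
r_{12} = e_1·a_2 = -1.5000.
u_2 = a_2 + 1.5000·e_1 = (3.7500, 1.0000, -2.2500, 3.2500, 1.7500).
‖u_2‖ = 5.8095, so e_2 = (0.6455, 0.1721, -0.3873, 0.5594, 0.3012).
r_{13} = e_1·a_3 = -0.5000; r_{23} = e_2·a_3 = -1.6783.
u_3 = a_3 + 0.5000·e_1 + 1.6783·e_2 = (1.3333, 4.2889, 2.6000, 0.6889, -3.2444).
‖u_3‖ = 6.1590, so e_3 = (0.2165, 0.6964, 0.4221, 0.1119, -0.5268).
r_{14} = e_1·a_4 = -0.5000; r_{24} = e_2·a_4 = -1.8504; r_{34} = e_3·a_4 = -2.8179.
u_4 = a_4 + 0.5000·e_1 + 1.8504·e_2 + 2.8179·e_3 = (-1.9455, 3.2808, -1.2771, -0.8996, 2.3230).
‖u_4‖ = 4.7313, so e_4 = (-0.4112, 0.6934, -0.2699, -0.1901, 0.4910).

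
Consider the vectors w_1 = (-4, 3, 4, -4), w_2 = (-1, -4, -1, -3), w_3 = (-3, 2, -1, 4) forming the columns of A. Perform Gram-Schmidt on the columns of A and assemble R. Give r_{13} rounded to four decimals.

r_{13} = -0.2649

w_1 = (-4, 3, 4, -4); ‖w_1‖ = 7.5498, so q_1 = (-0.5298, 0.3974, 0.5298, -0.5298).
r_{13} = q_1·w_3 = -0.2649.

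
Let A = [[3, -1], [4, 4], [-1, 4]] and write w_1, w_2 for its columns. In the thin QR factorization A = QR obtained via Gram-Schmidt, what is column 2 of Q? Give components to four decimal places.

q_1 = w_1/‖w_1‖ = (3, 4, -1)/5.0990 = (0.5883, 0.7845, -0.1961).
r_{12} = q_1·w_2 = 1.7650.
u_2 = w_2 − 1.7650·q_1 = (-2.0385, 2.6154, 4.3462).
‖u_2‖ = 5.4667, so q_2 = (-0.3729, 0.4784, 0.7950).

q_2 = (-0.3729, 0.4784, 0.7950)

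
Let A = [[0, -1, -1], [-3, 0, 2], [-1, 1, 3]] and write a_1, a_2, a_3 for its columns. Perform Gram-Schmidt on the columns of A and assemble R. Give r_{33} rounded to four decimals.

a_1 = (0, -3, -1); ‖a_1‖ = 3.1623, so q_1 = (0.0000, -0.9487, -0.3162).
q_1·a_2 = 0.0000·(-1) + (-0.9487)·0 + (-0.3162)·1 = -0.3162.
u_2 = a_2 + 0.3162·q_1 = (-1.0000, -0.3000, 0.9000).
‖u_2‖ = 1.3784, so q_2 = (-0.7255, -0.2176, 0.6529).
q_1·a_3 = 0.0000·(-1) + (-0.9487)·2 + (-0.3162)·3 = -2.8460; q_2·a_3 = (-0.7255)·(-1) + (-0.2176)·2 + 0.6529·3 = 2.2490.
u_3 = a_3 + 2.8460·q_1 − 2.2490·q_2 = (0.6316, -0.2105, 0.6316).
r_{33} = ‖u_3‖ = 0.9177.

r_{33} = 0.9177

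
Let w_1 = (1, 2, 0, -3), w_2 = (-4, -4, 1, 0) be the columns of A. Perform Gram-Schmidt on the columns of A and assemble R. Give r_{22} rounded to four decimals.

r_{22} = 4.7660

w_1 = (1, 2, 0, -3); ‖w_1‖ = 3.7417, so e_1 = (0.2673, 0.5345, 0.0000, -0.8018).
e_1·w_2 = 0.2673·(-4) + 0.5345·(-4) + 0.0000·1 + (-0.8018)·0 = -3.2071.
u_2 = w_2 + 3.2071·e_1 = (-3.1429, -2.2857, 1.0000, -2.5714).
r_{22} = ‖u_2‖ = 4.7660.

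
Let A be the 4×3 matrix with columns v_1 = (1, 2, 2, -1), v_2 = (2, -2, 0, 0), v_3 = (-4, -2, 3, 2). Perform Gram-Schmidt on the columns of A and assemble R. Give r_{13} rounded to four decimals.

v_1 = (1, 2, 2, -1); ‖v_1‖ = 3.1623, so q_1 = (0.3162, 0.6325, 0.6325, -0.3162).
r_{13} = q_1·v_3 = -1.2649.

r_{13} = -1.2649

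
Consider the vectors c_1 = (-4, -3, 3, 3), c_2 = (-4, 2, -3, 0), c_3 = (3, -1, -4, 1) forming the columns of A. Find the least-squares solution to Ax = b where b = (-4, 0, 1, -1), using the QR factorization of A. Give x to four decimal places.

q_1 = c_1/‖c_1‖ = (-4, -3, 3, 3)/6.5574 = (-0.6100, -0.4575, 0.4575, 0.4575).
r_{12} = q_1·c_2 = 0.1525.
u_2 = c_2 − 0.1525·q_1 = (-3.9070, 2.0698, -3.0698, -0.0698).
‖u_2‖ = 5.3830, so q_2 = (-0.7258, 0.3845, -0.5703, -0.0130).
r_{13} = q_1·c_3 = -2.7450; r_{23} = q_2·c_3 = -0.2938.
u_3 = c_3 + 2.7450·q_1 + 0.2938·q_2 = (1.1124, -2.1429, -2.9117, 2.2520).
‖u_3‖ = 4.4021, so q_3 = (0.2527, -0.4868, -0.6614, 0.5116).
Qᵀb = (2.4400, 2.3459, -2.1837).
Back-substitute: x_3 = -2.1837/4.4021 = -0.4961.
x_2 = (2.3459 + 0.2938·(-0.4961))/5.3830 = 0.4087.
x_1 = (2.4400 − 0.1525·0.4087 + 2.7450·(-0.4961))/6.5574 = 0.1549.

x = (0.1549, 0.4087, -0.4961)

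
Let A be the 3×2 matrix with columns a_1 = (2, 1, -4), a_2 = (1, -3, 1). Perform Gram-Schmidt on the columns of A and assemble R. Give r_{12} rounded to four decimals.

r_{12} = -1.0911

a_1 = (2, 1, -4); ‖a_1‖ = 4.5826, so e_1 = (0.4364, 0.2182, -0.8729).
r_{12} = e_1·a_2 = -1.0911.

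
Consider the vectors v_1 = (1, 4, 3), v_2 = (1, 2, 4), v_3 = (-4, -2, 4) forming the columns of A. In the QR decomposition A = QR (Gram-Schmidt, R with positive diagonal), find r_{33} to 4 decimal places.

v_1 = (1, 4, 3); ‖v_1‖ = 5.0990, so e_1 = (0.1961, 0.7845, 0.5883).
e_1·v_2 = 0.1961·1 + 0.7845·2 + 0.5883·4 = 4.1184.
u_2 = v_2 − 4.1184·e_1 = (0.1923, -1.2308, 1.5769).
‖u_2‖ = 2.0096, so e_2 = (0.0957, -0.6124, 0.7847).
e_1·v_3 = 0.1961·(-4) + 0.7845·(-2) + 0.5883·4 = 0.0000; e_2·v_3 = 0.0957·(-4) + (-0.6124)·(-2) + 0.7847·4 = 3.9809.
u_3 = v_3 + 0.0000·e_1 − 3.9809·e_2 = (-4.3810, 0.4381, 0.8762).
r_{33} = ‖u_3‖ = 4.4891.

r_{33} = 4.4891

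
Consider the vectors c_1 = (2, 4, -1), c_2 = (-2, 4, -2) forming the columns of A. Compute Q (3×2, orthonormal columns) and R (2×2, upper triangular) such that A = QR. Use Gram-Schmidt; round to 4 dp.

e_1 = c_1/‖c_1‖ = (2, 4, -1)/4.5826 = (0.4364, 0.8729, -0.2182).
r_{12} = e_1·c_2 = 3.0551.
u_2 = c_2 − 3.0551·e_1 = (-3.3333, 1.3333, -1.3333).
‖u_2‖ = 3.8297, so e_2 = (-0.8704, 0.3482, -0.3482).

Q = [[0.4364, -0.8704], [0.8729, 0.3482], [-0.2182, -0.3482]], R = [[4.5826, 3.0551], [0.0000, 3.8297]]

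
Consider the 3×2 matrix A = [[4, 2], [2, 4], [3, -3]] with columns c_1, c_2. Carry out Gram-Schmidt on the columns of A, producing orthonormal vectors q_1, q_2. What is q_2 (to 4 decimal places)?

q_2 = (0.1980, 0.6730, -0.7126)

c_1 = (4, 2, 3); ‖c_1‖ = 5.3852, so q_1 = (0.7428, 0.3714, 0.5571).
q_1·c_2 = 0.7428·2 + 0.3714·4 + 0.5571·(-3) = 1.2999.
u_2 = c_2 − 1.2999·q_1 = (1.0345, 3.5172, -3.7241).
‖u_2‖ = 5.2259, so q_2 = (0.1980, 0.6730, -0.7126).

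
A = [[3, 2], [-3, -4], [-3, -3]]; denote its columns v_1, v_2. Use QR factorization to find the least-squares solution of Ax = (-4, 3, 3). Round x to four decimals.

v_1 = (3, -3, -3); ‖v_1‖ = 5.1962, so e_1 = (0.5774, -0.5774, -0.5774).
e_1·v_2 = 0.5774·2 + (-0.5774)·(-4) + (-0.5774)·(-3) = 5.1962.
u_2 = v_2 − 5.1962·e_1 = (-1.0000, -1.0000, 0.0000).
‖u_2‖ = 1.4142, so e_2 = (-0.7071, -0.7071, 0.0000).
Qᵀb = (-5.7735, 0.7071).
Back-substitute: x_2 = 0.7071/1.4142 = 0.5000.
x_1 = (-5.7735 − 5.1962·0.5000)/5.1962 = -1.6111.

x = (-1.6111, 0.5000)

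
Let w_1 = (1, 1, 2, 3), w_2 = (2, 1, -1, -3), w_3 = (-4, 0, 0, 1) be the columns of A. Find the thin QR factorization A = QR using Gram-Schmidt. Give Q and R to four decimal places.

w_1 = (1, 1, 2, 3); ‖w_1‖ = 3.8730, so e_1 = (0.2582, 0.2582, 0.5164, 0.7746).
e_1·w_2 = 0.2582·2 + 0.2582·1 + 0.5164·(-1) + 0.7746·(-3) = -2.0656.
u_2 = w_2 + 2.0656·e_1 = (2.5333, 1.5333, 0.0667, -1.4000).
‖u_2‖ = 3.2762, so e_2 = (0.7733, 0.4680, 0.0203, -0.4273).
e_1·w_3 = 0.2582·(-4) + 0.2582·0 + 0.5164·0 + 0.7746·1 = -0.2582; e_2·w_3 = 0.7733·(-4) + 0.4680·0 + 0.0203·0 + (-0.4273)·1 = -3.5204.
u_3 = w_3 + 0.2582·e_1 + 3.5204·e_2 = (-1.2112, 1.7143, 0.2050, -0.3043).
‖u_3‖ = 2.1308, so e_3 = (-0.5684, 0.8045, 0.0962, -0.1428).

Q = [[0.2582, 0.7733, -0.5684], [0.2582, 0.4680, 0.8045], [0.5164, 0.0203, 0.0962], [0.7746, -0.4273, -0.1428]], R = [[3.8730, -2.0656, -0.2582], [0.0000, 3.2762, -3.5204], [0.0000, 0.0000, 2.1308]]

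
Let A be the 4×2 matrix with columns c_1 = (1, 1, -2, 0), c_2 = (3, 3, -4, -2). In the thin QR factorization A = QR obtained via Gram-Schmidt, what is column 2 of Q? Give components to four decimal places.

c_1 = (1, 1, -2, 0); ‖c_1‖ = 2.4495, so q_1 = (0.4082, 0.4082, -0.8165, 0.0000).
q_1·c_2 = 0.4082·3 + 0.4082·3 + (-0.8165)·(-4) + 0.0000·(-2) = 5.7155.
u_2 = c_2 − 5.7155·q_1 = (0.6667, 0.6667, 0.6667, -2.0000).
‖u_2‖ = 2.3094, so q_2 = (0.2887, 0.2887, 0.2887, -0.8660).

q_2 = (0.2887, 0.2887, 0.2887, -0.8660)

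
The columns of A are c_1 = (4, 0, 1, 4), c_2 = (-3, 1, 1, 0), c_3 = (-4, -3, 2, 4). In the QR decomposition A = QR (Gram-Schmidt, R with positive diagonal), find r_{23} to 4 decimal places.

c_1 = (4, 0, 1, 4); ‖c_1‖ = 5.7446, so q_1 = (0.6963, 0.0000, 0.1741, 0.6963).
q_1·c_2 = 0.6963·(-3) + 0.0000·1 + 0.1741·1 + 0.6963·0 = -1.9149.
u_2 = c_2 + 1.9149·q_1 = (-1.6667, 1.0000, 1.3333, 1.3333).
‖u_2‖ = 2.7080, so q_2 = (-0.6155, 0.3693, 0.4924, 0.4924).
r_{23} = q_2·c_3 = 4.3082.

r_{23} = 4.3082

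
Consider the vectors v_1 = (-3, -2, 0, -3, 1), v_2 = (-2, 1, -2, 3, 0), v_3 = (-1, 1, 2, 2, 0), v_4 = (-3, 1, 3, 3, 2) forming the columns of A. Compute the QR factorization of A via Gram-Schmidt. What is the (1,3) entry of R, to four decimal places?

r_{13} = -1.0426

v_1 = (-3, -2, 0, -3, 1); ‖v_1‖ = 4.7958, so q_1 = (-0.6255, -0.4170, 0.0000, -0.6255, 0.2085).
r_{13} = q_1·v_3 = -1.0426.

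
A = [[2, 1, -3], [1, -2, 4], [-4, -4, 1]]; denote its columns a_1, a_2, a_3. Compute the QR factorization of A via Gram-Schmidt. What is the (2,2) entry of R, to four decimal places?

a_1 = (2, 1, -4); ‖a_1‖ = 4.5826, so q_1 = (0.4364, 0.2182, -0.8729).
q_1·a_2 = 0.4364·1 + 0.2182·(-2) + (-0.8729)·(-4) = 3.4915.
u_2 = a_2 − 3.4915·q_1 = (-0.5238, -2.7619, -0.9524).
r_{22} = ‖u_2‖ = 2.9681.

r_{22} = 2.9681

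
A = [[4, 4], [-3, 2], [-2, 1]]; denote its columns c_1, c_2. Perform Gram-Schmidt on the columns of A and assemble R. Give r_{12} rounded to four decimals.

e_1 = c_1/‖c_1‖ = (4, -3, -2)/5.3852 = (0.7428, -0.5571, -0.3714).
r_{12} = e_1·c_2 = 1.4856.

r_{12} = 1.4856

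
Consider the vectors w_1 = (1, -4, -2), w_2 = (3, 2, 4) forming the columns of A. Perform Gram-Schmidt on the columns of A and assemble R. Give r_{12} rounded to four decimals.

q_1 = w_1/‖w_1‖ = (1, -4, -2)/4.5826 = (0.2182, -0.8729, -0.4364).
r_{12} = q_1·w_2 = -2.8368.

r_{12} = -2.8368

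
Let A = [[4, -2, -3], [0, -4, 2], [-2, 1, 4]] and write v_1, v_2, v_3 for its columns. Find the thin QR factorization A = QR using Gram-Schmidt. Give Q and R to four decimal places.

q_1 = v_1/‖v_1‖ = (4, 0, -2)/4.4721 = (0.8944, 0.0000, -0.4472).
r_{12} = q_1·v_2 = -2.2361.
u_2 = v_2 + 2.2361·q_1 = (0.0000, -4.0000, 0.0000).
‖u_2‖ = 4.0000, so q_2 = (0.0000, -1.0000, 0.0000).
r_{13} = q_1·v_3 = -4.4721; r_{23} = q_2·v_3 = -2.0000.
u_3 = v_3 + 4.4721·q_1 + 2.0000·q_2 = (1.0000, 0.0000, 2.0000).
‖u_3‖ = 2.2361, so q_3 = (0.4472, 0.0000, 0.8944).

Q = [[0.8944, 0.0000, 0.4472], [0.0000, -1.0000, 0.0000], [-0.4472, 0.0000, 0.8944]], R = [[4.4721, -2.2361, -4.4721], [0.0000, 4.0000, -2.0000], [0.0000, 0.0000, 2.2361]]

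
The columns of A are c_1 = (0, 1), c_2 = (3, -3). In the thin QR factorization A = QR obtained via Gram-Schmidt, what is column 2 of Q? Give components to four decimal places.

c_1 = (0, 1); ‖c_1‖ = 1.0000, so e_1 = (0.0000, 1.0000).
e_1·c_2 = 0.0000·3 + 1.0000·(-3) = -3.0000.
u_2 = c_2 + 3.0000·e_1 = (3.0000, 0.0000).
‖u_2‖ = 3.0000, so e_2 = (1.0000, 0.0000).

e_2 = (1.0000, 0.0000)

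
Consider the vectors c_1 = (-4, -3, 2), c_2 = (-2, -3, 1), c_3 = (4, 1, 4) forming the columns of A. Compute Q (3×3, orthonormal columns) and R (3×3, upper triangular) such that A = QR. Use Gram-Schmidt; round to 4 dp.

Q = [[-0.7428, 0.4983, 0.4472], [-0.5571, -0.8305, 0.0000], [0.3714, -0.2491, 0.8944]], R = [[5.3852, 3.5282, -2.0426], [0.0000, 1.2457, 0.1661], [0.0000, 0.0000, 5.3666]]

q_1 = c_1/‖c_1‖ = (-4, -3, 2)/5.3852 = (-0.7428, -0.5571, 0.3714).
r_{12} = q_1·c_2 = 3.5282.
u_2 = c_2 − 3.5282·q_1 = (0.6207, -1.0345, -0.3103).
‖u_2‖ = 1.2457, so q_2 = (0.4983, -0.8305, -0.2491).
r_{13} = q_1·c_3 = -2.0426; r_{23} = q_2·c_3 = 0.1661.
u_3 = c_3 + 2.0426·q_1 − 0.1661·q_2 = (2.4000, 0.0000, 4.8000).
‖u_3‖ = 5.3666, so q_3 = (0.4472, 0.0000, 0.8944).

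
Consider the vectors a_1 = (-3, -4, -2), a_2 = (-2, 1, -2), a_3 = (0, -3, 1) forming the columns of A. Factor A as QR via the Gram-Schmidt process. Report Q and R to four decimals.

Q = [[-0.5571, -0.4952, -0.6667], [-0.7428, 0.6561, 0.1333], [-0.3714, -0.5695, 0.7333]], R = [[5.3852, 1.1142, 1.8570], [0.0000, 2.7854, -2.5378], [0.0000, 0.0000, 0.3333]]

a_1 = (-3, -4, -2); ‖a_1‖ = 5.3852, so q_1 = (-0.5571, -0.7428, -0.3714).
q_1·a_2 = (-0.5571)·(-2) + (-0.7428)·1 + (-0.3714)·(-2) = 1.1142.
u_2 = a_2 − 1.1142·q_1 = (-1.3793, 1.8276, -1.5862).
‖u_2‖ = 2.7854, so q_2 = (-0.4952, 0.6561, -0.5695).
q_1·a_3 = (-0.5571)·0 + (-0.7428)·(-3) + (-0.3714)·1 = 1.8570; q_2·a_3 = (-0.4952)·0 + 0.6561·(-3) + (-0.5695)·1 = -2.5378.
u_3 = a_3 − 1.8570·q_1 + 2.5378·q_2 = (-0.2222, 0.0444, 0.2444).
‖u_3‖ = 0.3333, so q_3 = (-0.6667, 0.1333, 0.7333).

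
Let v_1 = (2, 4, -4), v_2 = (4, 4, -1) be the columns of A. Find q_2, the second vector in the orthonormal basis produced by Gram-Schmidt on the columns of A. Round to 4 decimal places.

q_2 = (0.7297, 0.2653, 0.6302)

v_1 = (2, 4, -4); ‖v_1‖ = 6.0000, so q_1 = (0.3333, 0.6667, -0.6667).
q_1·v_2 = 0.3333·4 + 0.6667·4 + (-0.6667)·(-1) = 4.6667.
u_2 = v_2 − 4.6667·q_1 = (2.4444, 0.8889, 2.1111).
‖u_2‖ = 3.3500, so q_2 = (0.7297, 0.2653, 0.6302).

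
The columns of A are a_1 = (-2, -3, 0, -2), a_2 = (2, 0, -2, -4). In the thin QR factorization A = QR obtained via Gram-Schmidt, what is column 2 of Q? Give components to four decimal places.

a_1 = (-2, -3, 0, -2); ‖a_1‖ = 4.1231, so q_1 = (-0.4851, -0.7276, 0.0000, -0.4851).
q_1·a_2 = (-0.4851)·2 + (-0.7276)·0 + 0.0000·(-2) + (-0.4851)·(-4) = 0.9701.
u_2 = a_2 − 0.9701·q_1 = (2.4706, 0.7059, -2.0000, -3.5294).
‖u_2‖ = 4.8020, so q_2 = (0.5145, 0.1470, -0.4165, -0.7350).

q_2 = (0.5145, 0.1470, -0.4165, -0.7350)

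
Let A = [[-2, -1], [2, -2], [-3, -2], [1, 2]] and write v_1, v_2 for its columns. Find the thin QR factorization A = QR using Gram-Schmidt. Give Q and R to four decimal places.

v_1 = (-2, 2, -3, 1); ‖v_1‖ = 4.2426, so e_1 = (-0.4714, 0.4714, -0.7071, 0.2357).
e_1·v_2 = (-0.4714)·(-1) + 0.4714·(-2) + (-0.7071)·(-2) + 0.2357·2 = 1.4142.
u_2 = v_2 − 1.4142·e_1 = (-0.3333, -2.6667, -1.0000, 1.6667).
‖u_2‖ = 3.3166, so e_2 = (-0.1005, -0.8040, -0.3015, 0.5025).

Q = [[-0.4714, -0.1005], [0.4714, -0.8040], [-0.7071, -0.3015], [0.2357, 0.5025]], R = [[4.2426, 1.4142], [0.0000, 3.3166]]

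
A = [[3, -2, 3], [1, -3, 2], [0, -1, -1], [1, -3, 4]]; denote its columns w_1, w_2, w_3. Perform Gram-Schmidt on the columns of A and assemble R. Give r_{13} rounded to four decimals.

r_{13} = 4.5227

w_1 = (3, 1, 0, 1); ‖w_1‖ = 3.3166, so q_1 = (0.9045, 0.3015, 0.0000, 0.3015).
r_{13} = q_1·w_3 = 4.5227.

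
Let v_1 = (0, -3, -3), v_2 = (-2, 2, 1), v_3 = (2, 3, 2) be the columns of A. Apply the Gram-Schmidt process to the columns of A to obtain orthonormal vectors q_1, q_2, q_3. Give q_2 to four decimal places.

q_2 = (-0.9428, 0.2357, -0.2357)

v_1 = (0, -3, -3); ‖v_1‖ = 4.2426, so q_1 = (0.0000, -0.7071, -0.7071).
q_1·v_2 = 0.0000·(-2) + (-0.7071)·2 + (-0.7071)·1 = -2.1213.
u_2 = v_2 + 2.1213·q_1 = (-2.0000, 0.5000, -0.5000).
‖u_2‖ = 2.1213, so q_2 = (-0.9428, 0.2357, -0.2357).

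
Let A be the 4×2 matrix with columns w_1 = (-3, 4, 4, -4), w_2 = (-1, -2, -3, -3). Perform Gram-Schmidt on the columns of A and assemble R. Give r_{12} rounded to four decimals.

e_1 = w_1/‖w_1‖ = (-3, 4, 4, -4)/7.5498 = (-0.3974, 0.5298, 0.5298, -0.5298).
r_{12} = e_1·w_2 = -0.6623.

r_{12} = -0.6623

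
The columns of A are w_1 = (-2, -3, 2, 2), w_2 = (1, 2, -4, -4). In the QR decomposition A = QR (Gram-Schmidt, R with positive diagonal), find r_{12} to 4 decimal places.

w_1 = (-2, -3, 2, 2); ‖w_1‖ = 4.5826, so e_1 = (-0.4364, -0.6547, 0.4364, 0.4364).
r_{12} = e_1·w_2 = -5.2372.

r_{12} = -5.2372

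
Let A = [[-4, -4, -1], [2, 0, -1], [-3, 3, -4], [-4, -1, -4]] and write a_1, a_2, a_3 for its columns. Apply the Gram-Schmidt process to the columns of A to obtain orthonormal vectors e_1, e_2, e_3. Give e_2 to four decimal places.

a_1 = (-4, 2, -3, -4); ‖a_1‖ = 6.7082, so e_1 = (-0.5963, 0.2981, -0.4472, -0.5963).
e_1·a_2 = (-0.5963)·(-4) + 0.2981·0 + (-0.4472)·3 + (-0.5963)·(-1) = 1.6398.
u_2 = a_2 − 1.6398·e_1 = (-3.0222, -0.4889, 3.7333, -0.0222).
‖u_2‖ = 4.8282, so e_2 = (-0.6260, -0.1013, 0.7732, -0.0046).

e_2 = (-0.6260, -0.1013, 0.7732, -0.0046)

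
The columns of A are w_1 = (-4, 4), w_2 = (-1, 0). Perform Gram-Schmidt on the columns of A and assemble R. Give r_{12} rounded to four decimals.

r_{12} = 0.7071

q_1 = w_1/‖w_1‖ = (-4, 4)/5.6569 = (-0.7071, 0.7071).
r_{12} = q_1·w_2 = 0.7071.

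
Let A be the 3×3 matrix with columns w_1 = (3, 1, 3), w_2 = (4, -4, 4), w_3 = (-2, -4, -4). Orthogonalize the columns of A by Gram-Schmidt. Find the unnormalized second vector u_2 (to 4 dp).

e_1 = w_1/‖w_1‖ = (3, 1, 3)/4.3589 = (0.6882, 0.2294, 0.6882).
r_{12} = e_1·w_2 = 4.5883.
u_2 = w_2 − 4.5883·e_1 = (0.8421, -5.0526, 0.8421).

u_2 = (0.8421, -5.0526, 0.8421)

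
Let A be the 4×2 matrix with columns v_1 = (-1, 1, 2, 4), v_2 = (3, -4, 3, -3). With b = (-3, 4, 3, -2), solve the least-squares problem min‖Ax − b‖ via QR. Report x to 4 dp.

e_1 = v_1/‖v_1‖ = (-1, 1, 2, 4)/4.6904 = (-0.2132, 0.2132, 0.4264, 0.8528).
r_{12} = e_1·v_2 = -2.7716.
u_2 = v_2 + 2.7716·e_1 = (2.4091, -3.4091, 4.1818, -0.6364).
‖u_2‖ = 5.9429, so e_2 = (0.4054, -0.5736, 0.7037, -0.1071).
Qᵀb = (1.0660, -1.1855).
Back-substitute: x_2 = -1.1855/5.9429 = -0.1995.
x_1 = (1.0660 + 2.7716·(-0.1995))/4.6904 = 0.1094.

x = (0.1094, -0.1995)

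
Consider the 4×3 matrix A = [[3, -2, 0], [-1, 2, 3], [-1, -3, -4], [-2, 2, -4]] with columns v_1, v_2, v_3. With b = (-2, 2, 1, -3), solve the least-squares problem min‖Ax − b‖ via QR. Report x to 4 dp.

v_1 = (3, -1, -1, -2); ‖v_1‖ = 3.8730, so e_1 = (0.7746, -0.2582, -0.2582, -0.5164).
e_1·v_2 = 0.7746·(-2) + (-0.2582)·2 + (-0.2582)·(-3) + (-0.5164)·2 = -2.3238.
u_2 = v_2 + 2.3238·e_1 = (-0.2000, 1.4000, -3.6000, 0.8000).
‖u_2‖ = 3.9497, so e_2 = (-0.0506, 0.3545, -0.9115, 0.2025).
e_1·v_3 = 0.7746·0 + (-0.2582)·3 + (-0.2582)·(-4) + (-0.5164)·(-4) = 2.3238; e_2·v_3 = (-0.0506)·0 + 0.3545·3 + (-0.9115)·(-4) + 0.2025·(-4) = 3.8990.
u_3 = v_3 − 2.3238·e_1 − 3.8990·e_2 = (-1.6026, 2.2179, 0.1538, -3.5897).
‖u_3‖ = 4.5164, so e_3 = (-0.3548, 0.4911, 0.0341, -0.7948).
Qᵀb = (-0.7746, -0.7089, 4.1104).
Back-substitute: x_3 = 4.1104/4.5164 = 0.9101.
x_2 = (-0.7089 − 3.8990·0.9101)/3.9497 = -1.0779.
x_1 = (-0.7746 + 2.3238·(-1.0779) − 2.3238·0.9101)/3.8730 = -1.3928.

x = (-1.3928, -1.0779, 0.9101)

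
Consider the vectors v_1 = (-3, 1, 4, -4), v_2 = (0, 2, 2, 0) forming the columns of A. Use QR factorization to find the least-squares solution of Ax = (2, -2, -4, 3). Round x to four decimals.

v_1 = (-3, 1, 4, -4); ‖v_1‖ = 6.4807, so q_1 = (-0.4629, 0.1543, 0.6172, -0.6172).
q_1·v_2 = (-0.4629)·0 + 0.1543·2 + 0.6172·2 + (-0.6172)·0 = 1.5430.
u_2 = v_2 − 1.5430·q_1 = (0.7143, 1.7619, 1.0476, 0.9524).
‖u_2‖ = 2.3705, so q_2 = (0.3013, 0.7433, 0.4419, 0.4018).
Qᵀb = (-5.5549, -1.4464).
Back-substitute: x_2 = -1.4464/2.3705 = -0.6102.
x_1 = (-5.5549 − 1.5430·(-0.6102))/6.4807 = -0.7119.

x = (-0.7119, -0.6102)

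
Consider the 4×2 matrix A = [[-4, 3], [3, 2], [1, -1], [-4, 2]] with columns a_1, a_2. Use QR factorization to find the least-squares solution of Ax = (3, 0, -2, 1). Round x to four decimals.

x = (-0.2429, 0.5198)

e_1 = a_1/‖a_1‖ = (-4, 3, 1, -4)/6.4807 = (-0.6172, 0.4629, 0.1543, -0.6172).
r_{12} = e_1·a_2 = -2.3146.
u_2 = a_2 + 2.3146·e_1 = (1.5714, 3.0714, -0.6429, 0.5714).
‖u_2‖ = 3.5557, so e_2 = (0.4419, 0.8638, -0.1808, 0.1607).
Qᵀb = (-2.7775, 1.8481).
Back-substitute: x_2 = 1.8481/3.5557 = 0.5198.
x_1 = (-2.7775 + 2.3146·0.5198)/6.4807 = -0.2429.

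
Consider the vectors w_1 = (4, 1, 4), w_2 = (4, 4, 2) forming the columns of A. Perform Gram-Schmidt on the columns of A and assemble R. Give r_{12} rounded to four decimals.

r_{12} = 4.8742

e_1 = w_1/‖w_1‖ = (4, 1, 4)/5.7446 = (0.6963, 0.1741, 0.6963).
r_{12} = e_1·w_2 = 4.8742.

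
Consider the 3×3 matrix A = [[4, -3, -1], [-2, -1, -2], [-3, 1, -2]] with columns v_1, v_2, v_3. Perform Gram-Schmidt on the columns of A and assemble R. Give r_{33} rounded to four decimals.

e_1 = v_1/‖v_1‖ = (4, -2, -3)/5.3852 = (0.7428, -0.3714, -0.5571).
r_{12} = e_1·v_2 = -2.4140.
u_2 = v_2 + 2.4140·e_1 = (-1.2069, -1.8966, -0.3448).
‖u_2‖ = 2.2743, so e_2 = (-0.5307, -0.8339, -0.1516).
r_{13} = e_1·v_3 = 1.1142; r_{23} = e_2·v_3 = 2.5017.
u_3 = v_3 − 1.1142·e_1 − 2.5017·e_2 = (-0.5000, 0.5000, -1.0000).
r_{33} = ‖u_3‖ = 1.2247.

r_{33} = 1.2247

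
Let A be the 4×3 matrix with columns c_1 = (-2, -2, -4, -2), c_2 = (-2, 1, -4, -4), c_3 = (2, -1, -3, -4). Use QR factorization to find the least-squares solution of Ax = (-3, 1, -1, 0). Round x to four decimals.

x = (0.1617, 0.6245, -0.7091)

q_1 = c_1/‖c_1‖ = (-2, -2, -4, -2)/5.2915 = (-0.3780, -0.3780, -0.7559, -0.3780).
r_{12} = q_1·c_2 = 4.9135.
u_2 = c_2 − 4.9135·q_1 = (-0.1429, 2.8571, -0.2857, -2.1429).
‖u_2‖ = 3.5857, so q_2 = (-0.0398, 0.7968, -0.0797, -0.5976).
r_{13} = q_1·c_3 = 3.4017; r_{23} = q_2·c_3 = 1.7530.
u_3 = c_3 − 3.4017·q_1 − 1.7530·q_2 = (3.3556, -1.1111, -0.2889, -1.6667).
‖u_3‖ = 3.9186, so q_3 = (0.8563, -0.2835, -0.0737, -0.4253).
Qᵀb = (1.5119, 0.9960, -2.7788).
Back-substitute: x_3 = -2.7788/3.9186 = -0.7091.
x_2 = (0.9960 − 1.7530·(-0.7091))/3.5857 = 0.6245.
x_1 = (1.5119 − 4.9135·0.6245 − 3.4017·(-0.7091))/5.2915 = 0.1617.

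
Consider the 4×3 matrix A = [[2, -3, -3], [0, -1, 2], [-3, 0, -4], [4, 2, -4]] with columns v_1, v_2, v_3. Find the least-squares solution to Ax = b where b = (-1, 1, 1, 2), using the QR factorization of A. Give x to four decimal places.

x = (0.0264, 0.4148, -0.1405)

v_1 = (2, 0, -3, 4); ‖v_1‖ = 5.3852, so e_1 = (0.3714, 0.0000, -0.5571, 0.7428).
e_1·v_2 = 0.3714·(-3) + 0.0000·(-1) + (-0.5571)·0 + 0.7428·2 = 0.3714.
u_2 = v_2 − 0.3714·e_1 = (-3.1379, -1.0000, 0.2069, 1.7241).
‖u_2‖ = 3.7232, so e_2 = (-0.8428, -0.2686, 0.0556, 0.4631).
e_1·v_3 = 0.3714·(-3) + 0.0000·2 + (-0.5571)·(-4) + 0.7428·(-4) = -1.8570; e_2·v_3 = (-0.8428)·(-3) + (-0.2686)·2 + 0.0556·(-4) + 0.4631·(-4) = -0.0834.
u_3 = v_3 + 1.8570·e_1 + 0.0834·e_2 = (-2.3806, 1.9776, -5.0299, -2.5821).
‖u_3‖ = 6.4455, so e_3 = (-0.3693, 0.3068, -0.7804, -0.4006).
Qᵀb = (0.5571, 1.5560, -0.9054).
Back-substitute: x_3 = -0.9054/6.4455 = -0.1405.
x_2 = (1.5560 + 0.0834·(-0.1405))/3.7232 = 0.4148.
x_1 = (0.5571 − 0.3714·0.4148 + 1.8570·(-0.1405))/5.3852 = 0.0264.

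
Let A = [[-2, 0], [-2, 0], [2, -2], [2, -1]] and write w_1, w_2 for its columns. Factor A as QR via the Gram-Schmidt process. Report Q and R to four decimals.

Q = [[-0.5000, -0.4523], [-0.5000, -0.4523], [0.5000, -0.7538], [0.5000, -0.1508]], R = [[4.0000, -1.5000], [0.0000, 1.6583]]

q_1 = w_1/‖w_1‖ = (-2, -2, 2, 2)/4.0000 = (-0.5000, -0.5000, 0.5000, 0.5000).
r_{12} = q_1·w_2 = -1.5000.
u_2 = w_2 + 1.5000·q_1 = (-0.7500, -0.7500, -1.2500, -0.2500).
‖u_2‖ = 1.6583, so q_2 = (-0.4523, -0.4523, -0.7538, -0.1508).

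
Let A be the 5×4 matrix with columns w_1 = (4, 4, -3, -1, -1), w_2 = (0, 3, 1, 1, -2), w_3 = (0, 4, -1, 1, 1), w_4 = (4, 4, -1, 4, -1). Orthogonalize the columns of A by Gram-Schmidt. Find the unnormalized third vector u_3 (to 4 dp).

u_3 = (-1.1376, 1.4312, -0.6239, 0.8073, 2.2385)

q_1 = w_1/‖w_1‖ = (4, 4, -3, -1, -1)/6.5574 = (0.6100, 0.6100, -0.4575, -0.1525, -0.1525).
r_{12} = q_1·w_2 = 1.5250.
u_2 = w_2 − 1.5250·q_1 = (-0.9302, 2.0698, 1.6977, 1.2326, -1.7674).
‖u_2‖ = 3.5601, so q_2 = (-0.2613, 0.5814, 0.4769, 0.3462, -0.4965).
r_{13} = q_1·w_3 = 2.5925; r_{23} = q_2·w_3 = 1.6984.
u_3 = w_3 − 2.5925·q_1 − 1.6984·q_2 = (-1.1376, 1.4312, -0.6239, 0.8073, 2.2385).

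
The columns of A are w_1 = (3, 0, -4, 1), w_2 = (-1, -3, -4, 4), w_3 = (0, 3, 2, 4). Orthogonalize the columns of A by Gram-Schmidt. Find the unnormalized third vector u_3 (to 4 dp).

e_1 = w_1/‖w_1‖ = (3, 0, -4, 1)/5.0990 = (0.5883, 0.0000, -0.7845, 0.1961).
r_{12} = e_1·w_2 = 3.3340.
u_2 = w_2 − 3.3340·e_1 = (-2.9615, -3.0000, -1.3846, 3.3462).
‖u_2‖ = 5.5574, so e_2 = (-0.5329, -0.5398, -0.2491, 0.6021).
r_{13} = e_1·w_3 = -0.7845; r_{23} = e_2·w_3 = 0.2907.
u_3 = w_3 + 0.7845·e_1 − 0.2907·e_2 = (0.6164, 3.1569, 1.4570, 3.9788).

u_3 = (0.6164, 3.1569, 1.4570, 3.9788)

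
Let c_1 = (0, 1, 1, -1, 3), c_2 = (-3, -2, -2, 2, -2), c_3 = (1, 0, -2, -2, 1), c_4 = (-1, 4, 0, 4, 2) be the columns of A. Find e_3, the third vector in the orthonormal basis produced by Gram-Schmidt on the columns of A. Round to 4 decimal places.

c_1 = (0, 1, 1, -1, 3); ‖c_1‖ = 3.4641, so e_1 = (0.0000, 0.2887, 0.2887, -0.2887, 0.8660).
e_1·c_2 = 0.0000·(-3) + 0.2887·(-2) + 0.2887·(-2) + (-0.2887)·2 + 0.8660·(-2) = -3.4641.
u_2 = c_2 + 3.4641·e_1 = (-3.0000, -1.0000, -1.0000, 1.0000, 1.0000).
‖u_2‖ = 3.6056, so e_2 = (-0.8321, -0.2774, -0.2774, 0.2774, 0.2774).
e_1·c_3 = 0.0000·1 + 0.2887·0 + 0.2887·(-2) + (-0.2887)·(-2) + 0.8660·1 = 0.8660; e_2·c_3 = (-0.8321)·1 + (-0.2774)·0 + (-0.2774)·(-2) + 0.2774·(-2) + 0.2774·1 = -0.5547.
u_3 = c_3 − 0.8660·e_1 + 0.5547·e_2 = (0.5385, -0.4038, -2.4038, -1.5962, 0.4038).
‖u_3‖ = 2.9904, so e_3 = (0.1801, -0.1350, -0.8039, -0.5338, 0.1350).

e_3 = (0.1801, -0.1350, -0.8039, -0.5338, 0.1350)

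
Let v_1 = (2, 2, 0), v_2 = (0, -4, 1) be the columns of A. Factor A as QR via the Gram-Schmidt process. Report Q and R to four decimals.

Q = [[0.7071, 0.6667], [0.7071, -0.6667], [0.0000, 0.3333]], R = [[2.8284, -2.8284], [0.0000, 3.0000]]

v_1 = (2, 2, 0); ‖v_1‖ = 2.8284, so e_1 = (0.7071, 0.7071, 0.0000).
e_1·v_2 = 0.7071·0 + 0.7071·(-4) + 0.0000·1 = -2.8284.
u_2 = v_2 + 2.8284·e_1 = (2.0000, -2.0000, 1.0000).
‖u_2‖ = 3.0000, so e_2 = (0.6667, -0.6667, 0.3333).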